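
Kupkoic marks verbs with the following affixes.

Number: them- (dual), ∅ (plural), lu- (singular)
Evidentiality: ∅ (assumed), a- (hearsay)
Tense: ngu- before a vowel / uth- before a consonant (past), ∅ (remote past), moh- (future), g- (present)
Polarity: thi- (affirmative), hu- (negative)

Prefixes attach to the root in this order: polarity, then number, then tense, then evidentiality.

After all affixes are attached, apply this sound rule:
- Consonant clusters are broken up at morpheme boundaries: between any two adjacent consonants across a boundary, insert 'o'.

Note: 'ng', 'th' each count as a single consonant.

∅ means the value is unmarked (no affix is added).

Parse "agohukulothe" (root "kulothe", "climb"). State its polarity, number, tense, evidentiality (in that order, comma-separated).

Segment: a-g-hu-kulothe.
polarity: hu- → negative.
number: ∅ → plural.
tense: g- → present.
evidentiality: a- → hearsay.

negative, plural, present, hearsay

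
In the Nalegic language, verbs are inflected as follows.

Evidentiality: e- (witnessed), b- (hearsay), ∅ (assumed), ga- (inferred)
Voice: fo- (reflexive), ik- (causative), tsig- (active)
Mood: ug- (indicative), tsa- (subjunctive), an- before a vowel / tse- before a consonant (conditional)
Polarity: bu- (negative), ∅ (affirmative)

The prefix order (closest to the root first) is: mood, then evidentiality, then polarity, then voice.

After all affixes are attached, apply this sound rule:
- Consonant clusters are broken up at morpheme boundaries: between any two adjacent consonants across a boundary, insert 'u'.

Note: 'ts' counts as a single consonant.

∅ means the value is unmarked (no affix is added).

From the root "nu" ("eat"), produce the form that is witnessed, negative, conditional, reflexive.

Attach mood conditional tse- (before consonant 'n') → tsenu.
Attach evidentiality witnessed e- → etsenu.
Attach polarity negative bu- → buetsenu.
Attach voice reflexive fo- → fobuetsenu.
Epenthesis: no change.

fobuetsenu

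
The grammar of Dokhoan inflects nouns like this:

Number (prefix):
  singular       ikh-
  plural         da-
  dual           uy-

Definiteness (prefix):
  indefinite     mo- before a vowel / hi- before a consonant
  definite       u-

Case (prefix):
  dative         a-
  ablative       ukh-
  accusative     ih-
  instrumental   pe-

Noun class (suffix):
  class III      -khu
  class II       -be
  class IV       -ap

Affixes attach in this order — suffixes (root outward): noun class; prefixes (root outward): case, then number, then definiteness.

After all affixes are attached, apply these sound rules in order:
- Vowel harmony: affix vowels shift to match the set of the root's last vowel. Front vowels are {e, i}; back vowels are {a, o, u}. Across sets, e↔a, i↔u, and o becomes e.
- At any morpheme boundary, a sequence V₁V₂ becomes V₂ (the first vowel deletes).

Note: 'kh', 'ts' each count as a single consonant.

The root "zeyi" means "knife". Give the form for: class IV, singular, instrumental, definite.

Attach noun class class IV -ap → zeyiap.
Attach case instrumental pe- → pezeyiap.
Attach number singular ikh- → ikhpezeyiap.
Attach definiteness definite u- → uikhpezeyiap.
Apply vowel harmony: uikhpezeyiap → iikhpezeyiep.
Apply vowel deletion: iikhpezeyiep → ikhpezeyep.

ikhpezeyep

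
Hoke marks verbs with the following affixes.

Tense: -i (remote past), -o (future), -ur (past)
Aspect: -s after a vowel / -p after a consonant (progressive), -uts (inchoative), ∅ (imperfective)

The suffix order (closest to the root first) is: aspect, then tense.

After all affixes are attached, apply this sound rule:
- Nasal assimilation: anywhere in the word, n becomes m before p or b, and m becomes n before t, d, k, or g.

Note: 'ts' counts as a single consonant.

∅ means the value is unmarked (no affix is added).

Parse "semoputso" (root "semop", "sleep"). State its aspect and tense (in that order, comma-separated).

inchoative, future

Segment: semop-uts-o.
aspect: -uts → inchoative.
tense: -o → future.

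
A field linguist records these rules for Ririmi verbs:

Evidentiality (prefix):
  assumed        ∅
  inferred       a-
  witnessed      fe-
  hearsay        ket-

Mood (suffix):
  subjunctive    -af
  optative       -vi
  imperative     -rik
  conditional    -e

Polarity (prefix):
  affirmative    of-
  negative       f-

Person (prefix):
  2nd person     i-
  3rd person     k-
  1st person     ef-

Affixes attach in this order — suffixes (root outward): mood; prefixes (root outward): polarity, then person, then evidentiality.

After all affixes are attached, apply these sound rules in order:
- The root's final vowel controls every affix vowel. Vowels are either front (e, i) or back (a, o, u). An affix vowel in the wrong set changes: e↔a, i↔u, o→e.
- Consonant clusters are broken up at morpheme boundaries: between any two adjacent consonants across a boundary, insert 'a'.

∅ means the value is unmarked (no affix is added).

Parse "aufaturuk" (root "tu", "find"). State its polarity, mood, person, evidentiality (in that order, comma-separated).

Segment: a-i-f-tu-rik.
polarity: f- → negative.
mood: -rik → imperative.
person: i- → 2nd person.
evidentiality: a- → inferred.

negative, imperative, 2nd person, inferred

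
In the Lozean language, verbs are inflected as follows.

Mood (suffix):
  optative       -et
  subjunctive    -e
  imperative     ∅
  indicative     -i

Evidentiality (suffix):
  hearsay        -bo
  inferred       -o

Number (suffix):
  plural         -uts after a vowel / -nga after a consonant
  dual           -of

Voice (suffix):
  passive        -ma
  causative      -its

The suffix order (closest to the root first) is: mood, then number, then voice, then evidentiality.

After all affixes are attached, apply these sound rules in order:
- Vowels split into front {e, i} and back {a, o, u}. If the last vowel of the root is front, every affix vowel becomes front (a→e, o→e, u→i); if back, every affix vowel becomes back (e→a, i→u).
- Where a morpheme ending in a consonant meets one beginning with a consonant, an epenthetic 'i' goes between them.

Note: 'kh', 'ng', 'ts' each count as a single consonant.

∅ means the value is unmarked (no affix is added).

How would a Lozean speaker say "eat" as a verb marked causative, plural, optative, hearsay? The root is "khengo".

khengoatingautsibo

Attach mood optative -et → khengoet.
Attach number plural -nga (after consonant 't') → khengoetnga.
Attach voice causative -its → khengoetngaits.
Attach evidentiality hearsay -bo → khengoetngaitsbo.
Apply vowel harmony: khengoetngaitsbo → khengoatngautsbo.
Apply epenthesis: khengoatngautsbo → khengoatingautsibo.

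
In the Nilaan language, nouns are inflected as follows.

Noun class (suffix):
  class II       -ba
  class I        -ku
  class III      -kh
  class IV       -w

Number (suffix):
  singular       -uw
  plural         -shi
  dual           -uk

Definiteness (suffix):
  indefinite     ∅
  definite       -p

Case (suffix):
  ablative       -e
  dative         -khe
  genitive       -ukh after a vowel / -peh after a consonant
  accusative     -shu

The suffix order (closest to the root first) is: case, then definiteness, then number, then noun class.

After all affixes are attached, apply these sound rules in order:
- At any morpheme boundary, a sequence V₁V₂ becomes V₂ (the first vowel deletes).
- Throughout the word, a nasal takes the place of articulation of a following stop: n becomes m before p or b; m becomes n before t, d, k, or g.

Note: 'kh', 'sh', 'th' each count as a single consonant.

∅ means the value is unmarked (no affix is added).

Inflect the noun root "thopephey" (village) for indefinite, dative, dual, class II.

Attach case dative -khe → thopepheykhe.
definiteness = indefinite: zero marking, form stays thopepheykhe.
Attach number dual -uk → thopepheykheuk.
Attach noun class class II -ba → thopepheykheukba.
Apply vowel deletion: thopepheykheukba → thopepheykhukba.
Nasal assimilation: no change.

thopepheykhukba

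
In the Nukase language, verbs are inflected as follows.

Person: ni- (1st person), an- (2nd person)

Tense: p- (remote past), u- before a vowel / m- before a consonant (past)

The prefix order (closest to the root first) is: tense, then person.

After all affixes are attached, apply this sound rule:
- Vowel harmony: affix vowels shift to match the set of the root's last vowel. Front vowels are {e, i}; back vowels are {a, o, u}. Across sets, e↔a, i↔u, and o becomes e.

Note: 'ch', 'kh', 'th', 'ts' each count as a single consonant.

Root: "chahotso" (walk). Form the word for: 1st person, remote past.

nupchahotso

Attach tense remote past p- → pchahotso.
Attach person 1st person ni- → nipchahotso.
Apply vowel harmony: nipchahotso → nupchahotso.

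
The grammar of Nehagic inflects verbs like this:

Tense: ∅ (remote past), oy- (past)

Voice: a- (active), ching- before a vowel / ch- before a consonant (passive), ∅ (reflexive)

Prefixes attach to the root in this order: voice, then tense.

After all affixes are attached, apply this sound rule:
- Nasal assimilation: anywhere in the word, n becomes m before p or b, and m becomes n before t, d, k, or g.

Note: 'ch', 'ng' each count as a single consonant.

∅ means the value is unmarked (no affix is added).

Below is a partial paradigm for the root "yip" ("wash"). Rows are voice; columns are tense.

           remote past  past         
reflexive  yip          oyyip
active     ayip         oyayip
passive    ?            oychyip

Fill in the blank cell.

chyip

Attach voice passive ch- (before consonant 'y') → chyip.
tense = remote past: zero marking, form stays chyip.
Nasal assimilation: no change.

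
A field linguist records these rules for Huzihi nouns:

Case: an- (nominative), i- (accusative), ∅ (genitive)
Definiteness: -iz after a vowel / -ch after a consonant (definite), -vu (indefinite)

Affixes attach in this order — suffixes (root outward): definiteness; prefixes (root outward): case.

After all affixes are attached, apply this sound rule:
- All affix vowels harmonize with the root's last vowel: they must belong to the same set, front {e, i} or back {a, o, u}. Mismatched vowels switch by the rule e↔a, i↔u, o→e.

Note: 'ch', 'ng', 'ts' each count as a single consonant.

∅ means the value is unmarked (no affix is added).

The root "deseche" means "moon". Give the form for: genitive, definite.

case = genitive: zero marking, form stays deseche.
Attach definiteness definite -iz (after vowel 'e') → desecheiz.
Vowel harmony: no change.

desecheiz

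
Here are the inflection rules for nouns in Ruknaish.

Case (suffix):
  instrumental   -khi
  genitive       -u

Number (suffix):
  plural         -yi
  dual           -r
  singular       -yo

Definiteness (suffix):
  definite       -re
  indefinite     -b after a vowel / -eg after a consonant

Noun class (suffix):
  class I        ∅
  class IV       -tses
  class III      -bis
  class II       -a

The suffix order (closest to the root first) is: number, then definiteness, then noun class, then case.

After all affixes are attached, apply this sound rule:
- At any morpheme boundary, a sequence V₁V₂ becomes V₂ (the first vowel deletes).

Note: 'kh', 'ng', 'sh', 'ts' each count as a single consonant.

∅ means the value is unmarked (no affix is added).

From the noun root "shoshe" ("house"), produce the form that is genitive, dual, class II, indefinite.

shosheregu

Attach number dual -r → shosher.
Attach definiteness indefinite -eg (after consonant 'r') → shoshereg.
Attach noun class class II -a → shosherega.
Attach case genitive -u → shosheregau.
Apply vowel deletion: shosheregau → shosheregu.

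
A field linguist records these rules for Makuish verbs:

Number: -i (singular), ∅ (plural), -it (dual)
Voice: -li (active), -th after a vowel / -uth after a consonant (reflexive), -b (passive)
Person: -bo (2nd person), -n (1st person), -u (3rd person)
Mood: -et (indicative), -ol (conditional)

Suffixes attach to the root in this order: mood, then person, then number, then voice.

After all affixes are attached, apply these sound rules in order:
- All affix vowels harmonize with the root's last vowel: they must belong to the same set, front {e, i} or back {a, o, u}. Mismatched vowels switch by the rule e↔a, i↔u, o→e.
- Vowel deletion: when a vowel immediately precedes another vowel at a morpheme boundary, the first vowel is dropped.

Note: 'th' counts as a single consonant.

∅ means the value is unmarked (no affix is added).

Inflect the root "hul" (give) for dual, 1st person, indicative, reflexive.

hulatnututh

Attach mood indicative -et → hulet.
Attach person 1st person -n → huletn.
Attach number dual -it → huletnit.
Attach voice reflexive -uth (after consonant 't') → huletnituth.
Apply vowel harmony: huletnituth → hulatnututh.
Vowel deletion: no change.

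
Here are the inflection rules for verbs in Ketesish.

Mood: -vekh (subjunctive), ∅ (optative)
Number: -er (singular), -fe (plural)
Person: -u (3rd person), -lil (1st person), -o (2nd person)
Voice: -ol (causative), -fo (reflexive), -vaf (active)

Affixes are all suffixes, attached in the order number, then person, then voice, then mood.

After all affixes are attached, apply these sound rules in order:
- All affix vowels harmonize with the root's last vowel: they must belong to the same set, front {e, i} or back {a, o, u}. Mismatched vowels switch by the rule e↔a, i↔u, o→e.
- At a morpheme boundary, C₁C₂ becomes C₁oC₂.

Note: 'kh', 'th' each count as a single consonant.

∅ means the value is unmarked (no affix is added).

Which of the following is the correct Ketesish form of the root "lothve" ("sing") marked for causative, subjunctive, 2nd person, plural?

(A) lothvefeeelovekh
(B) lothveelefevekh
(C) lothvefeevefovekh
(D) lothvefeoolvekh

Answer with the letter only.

A

Attach number plural -fe → lothvefe.
Attach person 2nd person -o → lothvefeo.
Attach voice causative -ol → lothvefeool.
Attach mood subjunctive -vekh → lothvefeoolvekh.
Apply vowel harmony: lothvefeoolvekh → lothvefeeelvekh.
Apply epenthesis: lothvefeeelvekh → lothvefeeelovekh.
So the correct form is lothvefeeelovekh, option (A).
(D) lothvefeoolvekh is wrong: it fails to apply the sound rule(s).
(C) lothvefeevefovekh is wrong: it uses active instead of causative for voice.
(B) lothveelefevekh is wrong: it has the affixes in the wrong order.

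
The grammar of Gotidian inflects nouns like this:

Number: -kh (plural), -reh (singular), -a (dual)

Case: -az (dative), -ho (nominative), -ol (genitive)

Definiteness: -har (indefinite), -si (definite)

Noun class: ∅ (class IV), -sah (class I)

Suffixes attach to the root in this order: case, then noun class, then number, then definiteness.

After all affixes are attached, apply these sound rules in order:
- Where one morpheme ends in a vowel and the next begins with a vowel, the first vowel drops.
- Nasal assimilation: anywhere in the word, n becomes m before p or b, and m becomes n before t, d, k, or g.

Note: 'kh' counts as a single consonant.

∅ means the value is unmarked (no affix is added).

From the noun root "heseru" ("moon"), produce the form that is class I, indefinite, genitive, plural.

Attach case genitive -ol → heseruol.
Attach noun class class I -sah → heseruolsah.
Attach number plural -kh → heseruolsahkh.
Attach definiteness indefinite -har → heseruolsahkhhar.
Apply vowel deletion: heseruolsahkhhar → heserolsahkhhar.
Nasal assimilation: no change.

heserolsahkhhar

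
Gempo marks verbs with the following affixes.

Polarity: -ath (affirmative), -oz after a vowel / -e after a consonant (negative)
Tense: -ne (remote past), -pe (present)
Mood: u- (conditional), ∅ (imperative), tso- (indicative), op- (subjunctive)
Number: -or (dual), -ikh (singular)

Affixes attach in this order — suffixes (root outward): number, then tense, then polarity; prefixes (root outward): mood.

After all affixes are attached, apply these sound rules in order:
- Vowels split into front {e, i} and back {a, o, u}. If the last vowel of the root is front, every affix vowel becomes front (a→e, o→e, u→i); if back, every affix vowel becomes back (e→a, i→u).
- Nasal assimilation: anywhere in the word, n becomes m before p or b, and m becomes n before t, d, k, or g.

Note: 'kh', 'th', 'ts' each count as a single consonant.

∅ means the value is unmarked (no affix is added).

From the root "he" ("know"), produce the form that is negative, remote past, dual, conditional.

Attach mood conditional u- → uhe.
Attach number dual -or → uheor.
Attach tense remote past -ne → uheorne.
Attach polarity negative -oz (after vowel 'e') → uheorneoz.
Apply vowel harmony: uheorneoz → iheerneez.
Nasal assimilation: no change.

iheerneez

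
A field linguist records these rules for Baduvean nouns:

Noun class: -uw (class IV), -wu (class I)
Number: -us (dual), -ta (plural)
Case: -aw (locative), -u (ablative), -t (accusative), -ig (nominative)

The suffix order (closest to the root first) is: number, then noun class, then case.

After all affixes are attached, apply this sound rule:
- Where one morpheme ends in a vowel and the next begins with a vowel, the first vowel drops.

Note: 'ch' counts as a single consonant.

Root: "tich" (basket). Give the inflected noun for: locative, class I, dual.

tichuswaw

Attach number dual -us → tichus.
Attach noun class class I -wu → tichuswu.
Attach case locative -aw → tichuswuaw.
Apply vowel deletion: tichuswuaw → tichuswaw.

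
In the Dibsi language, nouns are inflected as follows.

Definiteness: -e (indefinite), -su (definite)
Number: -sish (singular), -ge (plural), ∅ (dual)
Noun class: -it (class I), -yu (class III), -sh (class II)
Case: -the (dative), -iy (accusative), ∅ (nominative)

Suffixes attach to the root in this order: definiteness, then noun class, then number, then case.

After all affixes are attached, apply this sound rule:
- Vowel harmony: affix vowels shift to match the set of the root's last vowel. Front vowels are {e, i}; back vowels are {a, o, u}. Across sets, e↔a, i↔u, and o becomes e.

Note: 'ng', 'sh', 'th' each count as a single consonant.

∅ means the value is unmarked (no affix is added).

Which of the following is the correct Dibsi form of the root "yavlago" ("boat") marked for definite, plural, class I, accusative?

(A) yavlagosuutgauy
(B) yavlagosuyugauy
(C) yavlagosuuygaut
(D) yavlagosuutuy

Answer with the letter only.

A

Attach definiteness definite -su → yavlagosu.
Attach noun class class I -it → yavlagosuit.
Attach number plural -ge → yavlagosuitge.
Attach case accusative -iy → yavlagosuitgeiy.
Apply vowel harmony: yavlagosuitgeiy → yavlagosuutgauy.
So the correct form is yavlagosuutgauy, option (A).
(D) yavlagosuutuy is wrong: it uses dual instead of plural for number.
(B) yavlagosuyugauy is wrong: it uses class III instead of class I for noun class.
(C) yavlagosuuygaut is wrong: it has the affixes in the wrong order.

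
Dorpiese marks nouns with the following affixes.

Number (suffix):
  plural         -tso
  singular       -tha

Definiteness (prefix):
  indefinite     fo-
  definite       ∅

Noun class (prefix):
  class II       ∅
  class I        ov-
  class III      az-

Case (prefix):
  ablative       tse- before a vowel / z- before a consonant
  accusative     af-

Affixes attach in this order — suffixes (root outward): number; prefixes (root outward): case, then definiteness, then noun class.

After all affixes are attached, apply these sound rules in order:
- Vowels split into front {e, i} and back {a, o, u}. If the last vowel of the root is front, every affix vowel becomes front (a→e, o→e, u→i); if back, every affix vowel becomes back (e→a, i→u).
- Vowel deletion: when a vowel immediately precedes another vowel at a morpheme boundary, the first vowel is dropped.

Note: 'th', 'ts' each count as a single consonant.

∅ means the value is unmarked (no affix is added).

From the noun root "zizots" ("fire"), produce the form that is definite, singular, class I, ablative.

ovzzizotstha

Attach number singular -tha → zizotstha.
Attach case ablative z- (before consonant 'z') → zzizotstha.
definiteness = definite: zero marking, form stays zzizotstha.
Attach noun class class I ov- → ovzzizotstha.
Vowel harmony: no change.
Vowel deletion: no change.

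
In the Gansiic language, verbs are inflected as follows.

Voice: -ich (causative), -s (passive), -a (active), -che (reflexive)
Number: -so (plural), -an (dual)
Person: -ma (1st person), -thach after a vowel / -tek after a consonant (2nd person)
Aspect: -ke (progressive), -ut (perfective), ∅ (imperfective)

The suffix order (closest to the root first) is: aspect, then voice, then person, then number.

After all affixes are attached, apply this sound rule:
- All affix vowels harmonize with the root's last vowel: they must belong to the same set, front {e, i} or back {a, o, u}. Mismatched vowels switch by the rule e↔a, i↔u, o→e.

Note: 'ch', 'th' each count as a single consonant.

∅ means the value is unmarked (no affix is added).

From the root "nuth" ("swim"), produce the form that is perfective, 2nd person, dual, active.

nuthutathachan

Attach aspect perfective -ut → nuthut.
Attach voice active -a → nuthuta.
Attach person 2nd person -thach (after vowel 'a') → nuthutathach.
Attach number dual -an → nuthutathachan.
Vowel harmony: no change.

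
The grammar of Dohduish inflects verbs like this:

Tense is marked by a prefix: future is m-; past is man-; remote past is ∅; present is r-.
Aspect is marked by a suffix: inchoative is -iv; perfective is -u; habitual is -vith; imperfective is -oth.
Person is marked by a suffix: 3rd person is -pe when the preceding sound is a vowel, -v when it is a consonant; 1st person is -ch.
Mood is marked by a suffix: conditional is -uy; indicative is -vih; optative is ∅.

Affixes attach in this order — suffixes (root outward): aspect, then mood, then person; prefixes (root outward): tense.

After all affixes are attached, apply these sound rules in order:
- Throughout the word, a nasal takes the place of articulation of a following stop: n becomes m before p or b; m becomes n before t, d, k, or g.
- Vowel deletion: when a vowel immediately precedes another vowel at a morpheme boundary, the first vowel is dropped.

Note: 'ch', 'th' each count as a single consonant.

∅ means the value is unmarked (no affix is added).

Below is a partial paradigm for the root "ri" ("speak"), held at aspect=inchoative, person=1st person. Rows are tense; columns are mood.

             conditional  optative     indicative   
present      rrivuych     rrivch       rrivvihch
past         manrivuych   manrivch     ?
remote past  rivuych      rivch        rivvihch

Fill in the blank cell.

Attach aspect inchoative -iv → riiv.
Attach mood indicative -vih → riivvih.
Attach person 1st person -ch → riivvihch.
Attach tense past man- → manriivvihch.
Nasal assimilation: no change.
Apply vowel deletion: manriivvihch → manrivvihch.

manrivvihch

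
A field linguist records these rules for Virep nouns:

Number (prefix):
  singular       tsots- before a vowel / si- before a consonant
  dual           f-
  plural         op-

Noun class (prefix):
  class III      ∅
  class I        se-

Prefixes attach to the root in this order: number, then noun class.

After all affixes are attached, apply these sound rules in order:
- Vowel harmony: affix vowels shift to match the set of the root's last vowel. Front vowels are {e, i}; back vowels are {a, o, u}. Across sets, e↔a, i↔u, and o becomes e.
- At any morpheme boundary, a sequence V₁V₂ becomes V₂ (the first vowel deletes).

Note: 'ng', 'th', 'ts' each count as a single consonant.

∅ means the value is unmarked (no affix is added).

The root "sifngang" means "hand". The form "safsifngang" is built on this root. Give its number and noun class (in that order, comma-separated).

dual, class I

Segment: se-f-sifngang.
number: f- → dual.
noun class: se- → class I.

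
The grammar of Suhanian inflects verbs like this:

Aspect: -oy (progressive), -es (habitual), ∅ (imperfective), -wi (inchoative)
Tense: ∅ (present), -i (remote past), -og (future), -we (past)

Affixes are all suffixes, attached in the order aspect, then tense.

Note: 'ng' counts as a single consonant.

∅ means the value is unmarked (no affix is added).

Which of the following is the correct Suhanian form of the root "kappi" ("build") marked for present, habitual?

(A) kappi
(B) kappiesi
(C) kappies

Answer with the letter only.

Attach aspect habitual -es → kappies.
tense = present: zero marking, form stays kappies.
So the correct form is kappies, option (C).
(B) kappiesi is wrong: it uses remote past instead of present for tense.
(A) kappi is wrong: it uses imperfective instead of habitual for aspect.

C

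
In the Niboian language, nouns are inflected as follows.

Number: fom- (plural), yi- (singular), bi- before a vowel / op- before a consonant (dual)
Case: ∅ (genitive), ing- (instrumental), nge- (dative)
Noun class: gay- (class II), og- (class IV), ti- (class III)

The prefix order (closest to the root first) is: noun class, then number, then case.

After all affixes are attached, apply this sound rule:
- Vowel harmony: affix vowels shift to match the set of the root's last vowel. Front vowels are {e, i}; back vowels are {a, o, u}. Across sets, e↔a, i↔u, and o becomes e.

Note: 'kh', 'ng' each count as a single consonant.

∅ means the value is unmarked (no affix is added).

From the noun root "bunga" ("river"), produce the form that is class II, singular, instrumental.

ungyugaybunga

Attach noun class class II gay- → gaybunga.
Attach number singular yi- → yigaybunga.
Attach case instrumental ing- → ingyigaybunga.
Apply vowel harmony: ingyigaybunga → ungyugaybunga.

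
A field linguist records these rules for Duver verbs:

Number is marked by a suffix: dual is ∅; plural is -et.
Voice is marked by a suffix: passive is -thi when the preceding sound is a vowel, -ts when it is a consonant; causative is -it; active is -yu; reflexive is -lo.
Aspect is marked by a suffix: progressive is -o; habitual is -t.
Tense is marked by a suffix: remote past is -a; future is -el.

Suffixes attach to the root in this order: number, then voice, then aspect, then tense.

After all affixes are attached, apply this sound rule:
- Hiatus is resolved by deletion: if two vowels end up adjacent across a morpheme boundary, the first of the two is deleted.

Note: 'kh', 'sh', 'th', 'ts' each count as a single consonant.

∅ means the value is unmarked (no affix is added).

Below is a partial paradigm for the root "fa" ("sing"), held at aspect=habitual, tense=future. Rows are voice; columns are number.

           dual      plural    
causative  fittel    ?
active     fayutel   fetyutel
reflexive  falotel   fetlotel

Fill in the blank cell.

fetittel

Attach number plural -et → faet.
Attach voice causative -it → faetit.
Attach aspect habitual -t → faetitt.
Attach tense future -el → faetittel.
Apply vowel deletion: faetittel → fetittel.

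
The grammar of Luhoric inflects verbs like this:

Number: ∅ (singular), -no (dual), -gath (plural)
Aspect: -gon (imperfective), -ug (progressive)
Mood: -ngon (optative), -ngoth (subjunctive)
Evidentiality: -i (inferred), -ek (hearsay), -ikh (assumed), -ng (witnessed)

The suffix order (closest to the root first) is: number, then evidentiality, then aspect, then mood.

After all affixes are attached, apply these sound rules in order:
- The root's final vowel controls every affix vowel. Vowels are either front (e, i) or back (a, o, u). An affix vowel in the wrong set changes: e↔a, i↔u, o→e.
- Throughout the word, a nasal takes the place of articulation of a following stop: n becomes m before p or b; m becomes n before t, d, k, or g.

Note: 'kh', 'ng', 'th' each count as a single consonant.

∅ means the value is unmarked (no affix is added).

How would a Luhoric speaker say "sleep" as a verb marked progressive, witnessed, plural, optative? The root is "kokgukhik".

Attach number plural -gath → kokgukhikgath.
Attach evidentiality witnessed -ng → kokgukhikgathng.
Attach aspect progressive -ug → kokgukhikgathngug.
Attach mood optative -ngon → kokgukhikgathngugngon.
Apply vowel harmony: kokgukhikgathngugngon → kokgukhikgethngigngen.
Nasal assimilation: no change.

kokgukhikgethngigngen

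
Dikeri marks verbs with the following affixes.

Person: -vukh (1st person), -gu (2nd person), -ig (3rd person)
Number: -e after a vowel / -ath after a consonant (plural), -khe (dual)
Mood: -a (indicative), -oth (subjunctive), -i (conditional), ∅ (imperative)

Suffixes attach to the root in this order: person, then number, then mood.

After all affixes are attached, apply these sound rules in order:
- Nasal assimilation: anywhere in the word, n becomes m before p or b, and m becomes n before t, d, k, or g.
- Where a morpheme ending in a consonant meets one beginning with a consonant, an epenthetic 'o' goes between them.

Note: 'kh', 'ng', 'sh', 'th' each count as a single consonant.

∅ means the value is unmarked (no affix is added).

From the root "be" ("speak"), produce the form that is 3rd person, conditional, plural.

Attach person 3rd person -ig → beig.
Attach number plural -ath (after consonant 'g') → beigath.
Attach mood conditional -i → beigathi.
Nasal assimilation: no change.
Epenthesis: no change.

beigathi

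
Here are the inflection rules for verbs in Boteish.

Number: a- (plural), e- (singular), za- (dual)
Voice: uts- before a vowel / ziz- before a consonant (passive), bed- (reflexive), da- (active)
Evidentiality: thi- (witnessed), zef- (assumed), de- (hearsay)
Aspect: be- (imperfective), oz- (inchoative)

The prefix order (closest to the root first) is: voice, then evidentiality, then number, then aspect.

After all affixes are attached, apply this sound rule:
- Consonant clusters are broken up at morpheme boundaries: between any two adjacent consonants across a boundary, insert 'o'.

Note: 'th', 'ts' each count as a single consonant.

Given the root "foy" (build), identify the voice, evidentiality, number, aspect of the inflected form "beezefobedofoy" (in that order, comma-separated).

Segment: be-e-zef-bed-foy.
voice: bed- → reflexive.
evidentiality: zef- → assumed.
number: e- → singular.
aspect: be- → imperfective.

reflexive, assumed, singular, imperfective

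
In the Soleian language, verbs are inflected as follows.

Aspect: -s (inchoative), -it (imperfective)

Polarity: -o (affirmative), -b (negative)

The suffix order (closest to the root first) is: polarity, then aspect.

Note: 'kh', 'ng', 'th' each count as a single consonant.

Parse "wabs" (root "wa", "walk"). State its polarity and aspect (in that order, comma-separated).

negative, inchoative

Segment: wa-b-s.
polarity: -b → negative.
aspect: -s → inchoative.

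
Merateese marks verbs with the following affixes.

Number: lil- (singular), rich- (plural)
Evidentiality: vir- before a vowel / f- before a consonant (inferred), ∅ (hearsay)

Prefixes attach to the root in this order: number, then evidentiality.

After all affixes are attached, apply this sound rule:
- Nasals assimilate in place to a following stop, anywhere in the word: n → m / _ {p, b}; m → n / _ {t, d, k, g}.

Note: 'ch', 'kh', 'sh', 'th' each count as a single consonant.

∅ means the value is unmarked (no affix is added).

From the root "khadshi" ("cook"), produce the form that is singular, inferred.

Attach number singular lil- → lilkhadshi.
Attach evidentiality inferred f- (before consonant 'l') → flilkhadshi.
Nasal assimilation: no change.

flilkhadshi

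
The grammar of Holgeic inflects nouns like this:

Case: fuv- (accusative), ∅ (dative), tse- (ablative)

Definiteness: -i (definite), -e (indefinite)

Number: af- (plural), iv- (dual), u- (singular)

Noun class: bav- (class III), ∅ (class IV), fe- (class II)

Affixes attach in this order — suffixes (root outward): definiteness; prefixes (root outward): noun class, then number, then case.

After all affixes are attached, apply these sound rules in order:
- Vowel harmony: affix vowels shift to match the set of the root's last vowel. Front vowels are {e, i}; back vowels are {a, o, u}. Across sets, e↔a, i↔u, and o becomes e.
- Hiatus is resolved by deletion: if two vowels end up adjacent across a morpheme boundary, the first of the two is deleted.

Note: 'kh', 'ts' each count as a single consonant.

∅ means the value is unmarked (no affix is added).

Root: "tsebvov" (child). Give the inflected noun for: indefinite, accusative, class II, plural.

fuvaffatsebvova

Attach noun class class II fe- → fetsebvov.
Attach definiteness indefinite -e → fetsebvove.
Attach number plural af- → affetsebvove.
Attach case accusative fuv- → fuvaffetsebvove.
Apply vowel harmony: fuvaffetsebvove → fuvaffatsebvova.
Vowel deletion: no change.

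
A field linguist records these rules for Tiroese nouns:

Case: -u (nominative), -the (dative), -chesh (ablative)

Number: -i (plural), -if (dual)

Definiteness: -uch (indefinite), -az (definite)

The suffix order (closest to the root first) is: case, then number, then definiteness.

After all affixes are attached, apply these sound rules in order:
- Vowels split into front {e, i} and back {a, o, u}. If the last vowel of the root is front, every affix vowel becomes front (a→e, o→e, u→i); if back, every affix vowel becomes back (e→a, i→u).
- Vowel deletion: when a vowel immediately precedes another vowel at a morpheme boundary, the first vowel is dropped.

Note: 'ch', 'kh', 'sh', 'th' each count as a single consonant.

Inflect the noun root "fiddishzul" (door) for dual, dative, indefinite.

Attach case dative -the → fiddishzulthe.
Attach number dual -if → fiddishzultheif.
Attach definiteness indefinite -uch → fiddishzultheifuch.
Apply vowel harmony: fiddishzultheifuch → fiddishzulthaufuch.
Apply vowel deletion: fiddishzulthaufuch → fiddishzulthufuch.

fiddishzulthufuch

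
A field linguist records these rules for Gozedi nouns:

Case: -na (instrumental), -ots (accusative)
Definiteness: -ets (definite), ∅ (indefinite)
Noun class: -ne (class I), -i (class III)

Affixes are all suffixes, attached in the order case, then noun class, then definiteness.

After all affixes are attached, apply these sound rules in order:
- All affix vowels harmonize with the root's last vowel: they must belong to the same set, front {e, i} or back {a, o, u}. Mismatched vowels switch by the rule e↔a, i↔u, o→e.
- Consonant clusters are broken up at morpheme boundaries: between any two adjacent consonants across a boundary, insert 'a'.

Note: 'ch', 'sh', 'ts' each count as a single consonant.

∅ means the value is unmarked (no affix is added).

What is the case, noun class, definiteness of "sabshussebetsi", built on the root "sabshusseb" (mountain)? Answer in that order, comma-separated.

Segment: sabshusseb-ots-i.
case: -ots → accusative.
noun class: -i → class III.
definiteness: ∅ → indefinite.

accusative, class III, indefinite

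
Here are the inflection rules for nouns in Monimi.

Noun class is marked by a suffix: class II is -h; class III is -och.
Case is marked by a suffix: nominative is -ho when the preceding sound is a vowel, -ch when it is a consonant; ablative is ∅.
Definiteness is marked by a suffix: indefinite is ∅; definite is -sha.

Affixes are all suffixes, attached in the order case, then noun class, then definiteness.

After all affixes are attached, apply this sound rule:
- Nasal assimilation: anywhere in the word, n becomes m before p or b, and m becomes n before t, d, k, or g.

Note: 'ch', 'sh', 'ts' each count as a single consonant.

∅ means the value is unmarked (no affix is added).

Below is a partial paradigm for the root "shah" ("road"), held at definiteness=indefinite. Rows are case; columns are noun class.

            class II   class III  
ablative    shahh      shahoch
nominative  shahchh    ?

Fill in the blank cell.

shahchoch

Attach case nominative -ch (after consonant 'h') → shahch.
Attach noun class class III -och → shahchoch.
definiteness = indefinite: zero marking, form stays shahchoch.
Nasal assimilation: no change.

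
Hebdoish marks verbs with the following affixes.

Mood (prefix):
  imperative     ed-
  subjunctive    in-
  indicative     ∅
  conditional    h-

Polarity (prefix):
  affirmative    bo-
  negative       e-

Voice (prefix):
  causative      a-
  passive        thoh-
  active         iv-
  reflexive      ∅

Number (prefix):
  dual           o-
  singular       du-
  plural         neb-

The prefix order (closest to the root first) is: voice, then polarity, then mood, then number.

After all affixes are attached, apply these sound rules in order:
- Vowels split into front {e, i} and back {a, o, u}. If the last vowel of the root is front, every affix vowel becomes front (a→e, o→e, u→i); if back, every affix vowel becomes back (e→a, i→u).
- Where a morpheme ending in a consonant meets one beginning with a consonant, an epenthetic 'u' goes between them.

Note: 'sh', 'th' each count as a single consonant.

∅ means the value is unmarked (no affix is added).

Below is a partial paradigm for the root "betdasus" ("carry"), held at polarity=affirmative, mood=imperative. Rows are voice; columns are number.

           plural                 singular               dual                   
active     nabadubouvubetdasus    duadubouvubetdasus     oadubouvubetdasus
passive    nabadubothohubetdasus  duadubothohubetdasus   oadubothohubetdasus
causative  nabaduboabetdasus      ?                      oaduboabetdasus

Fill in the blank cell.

Attach voice causative a- → abetdasus.
Attach polarity affirmative bo- → boabetdasus.
Attach mood imperative ed- → edboabetdasus.
Attach number singular du- → duedboabetdasus.
Apply vowel harmony: duedboabetdasus → duadboabetdasus.
Apply epenthesis: duadboabetdasus → duaduboabetdasus.

duaduboabetdasus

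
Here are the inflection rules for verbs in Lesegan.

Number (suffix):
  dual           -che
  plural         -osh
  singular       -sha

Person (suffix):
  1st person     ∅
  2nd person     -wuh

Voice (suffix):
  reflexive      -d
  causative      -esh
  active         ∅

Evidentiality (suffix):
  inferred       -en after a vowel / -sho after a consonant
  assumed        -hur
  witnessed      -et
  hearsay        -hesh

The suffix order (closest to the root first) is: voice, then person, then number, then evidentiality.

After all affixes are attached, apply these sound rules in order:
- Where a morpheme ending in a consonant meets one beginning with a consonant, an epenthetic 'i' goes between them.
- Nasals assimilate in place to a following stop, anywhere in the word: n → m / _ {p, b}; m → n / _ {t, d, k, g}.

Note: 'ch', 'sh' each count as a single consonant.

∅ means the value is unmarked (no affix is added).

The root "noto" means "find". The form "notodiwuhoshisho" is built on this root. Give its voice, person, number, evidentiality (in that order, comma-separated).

reflexive, 2nd person, plural, inferred

Segment: noto-d-wuh-osh-sho.
voice: -d → reflexive.
person: -wuh → 2nd person.
number: -osh → plural.
evidentiality: -en/sho → inferred.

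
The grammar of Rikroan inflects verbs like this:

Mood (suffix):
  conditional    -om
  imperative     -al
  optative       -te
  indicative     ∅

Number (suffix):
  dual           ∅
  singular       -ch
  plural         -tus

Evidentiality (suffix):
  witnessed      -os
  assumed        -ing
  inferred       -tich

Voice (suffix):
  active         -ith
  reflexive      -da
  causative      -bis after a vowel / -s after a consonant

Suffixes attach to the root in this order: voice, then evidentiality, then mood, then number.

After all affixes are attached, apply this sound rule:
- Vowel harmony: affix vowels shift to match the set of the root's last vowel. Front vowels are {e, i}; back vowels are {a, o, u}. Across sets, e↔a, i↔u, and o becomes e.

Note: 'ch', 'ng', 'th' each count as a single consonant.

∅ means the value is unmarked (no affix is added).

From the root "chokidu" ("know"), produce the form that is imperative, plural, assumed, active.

chokiduuthungaltus

Attach voice active -ith → chokiduith.
Attach evidentiality assumed -ing → chokiduithing.
Attach mood imperative -al → chokiduithingal.
Attach number plural -tus → chokiduithingaltus.
Apply vowel harmony: chokiduithingaltus → chokiduuthungaltus.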